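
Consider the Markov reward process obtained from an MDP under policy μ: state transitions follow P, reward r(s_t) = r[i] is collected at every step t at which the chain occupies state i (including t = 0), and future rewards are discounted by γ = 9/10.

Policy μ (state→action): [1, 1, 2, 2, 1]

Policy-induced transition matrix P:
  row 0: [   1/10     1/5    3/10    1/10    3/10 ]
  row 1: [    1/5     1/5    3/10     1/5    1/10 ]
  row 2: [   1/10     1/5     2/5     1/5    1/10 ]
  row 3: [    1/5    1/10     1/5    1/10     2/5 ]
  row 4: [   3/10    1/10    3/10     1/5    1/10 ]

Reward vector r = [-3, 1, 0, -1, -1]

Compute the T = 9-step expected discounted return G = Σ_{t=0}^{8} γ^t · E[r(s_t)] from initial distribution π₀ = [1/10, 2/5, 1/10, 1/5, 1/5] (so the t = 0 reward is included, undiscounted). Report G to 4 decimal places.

t=0: π = [0.1000, 0.4000, 0.1000, 0.2000, 0.2000], E[r] = -0.3000, γ^t·E[r] = -0.300000, running G = -0.300000
t=1: π = [0.2000, 0.1600, 0.2900, 0.1700, 0.1800], E[r] = -0.7900, γ^t·E[r] = -0.711000, running G = -1.011000
t=2: π = [0.1690, 0.1650, 0.3120, 0.1630, 0.1910], E[r] = -0.6960, γ^t·E[r] = -0.563760, running G = -1.574760
t=3: π = [0.1710, 0.1646, 0.3149, 0.1668, 0.1827], E[r] = -0.6979, γ^t·E[r] = -0.508769, running G = -2.083529
t=4: π = [0.1697, 0.1651, 0.3148, 0.1662, 0.1842], E[r] = -0.6945, γ^t·E[r] = -0.455629, running G = -2.539158
t=5: π = [0.1700, 0.1650, 0.3149, 0.1664, 0.1838], E[r] = -0.6952, γ^t·E[r] = -0.410499, running G = -2.949656
t=6: π = [0.1699, 0.1650, 0.3148, 0.1664, 0.1839], E[r] = -0.6950, γ^t·E[r] = -0.369347, running G = -3.319003
t=7: π = [0.1699, 0.1650, 0.3148, 0.1664, 0.1839], E[r] = -0.6950, γ^t·E[r] = -0.332437, running G = -3.651440
t=8: π = [0.1699, 0.1650, 0.3148, 0.1664, 0.1839], E[r] = -0.6950, γ^t·E[r] = -0.299187, running G = -3.950627

G = -3.9506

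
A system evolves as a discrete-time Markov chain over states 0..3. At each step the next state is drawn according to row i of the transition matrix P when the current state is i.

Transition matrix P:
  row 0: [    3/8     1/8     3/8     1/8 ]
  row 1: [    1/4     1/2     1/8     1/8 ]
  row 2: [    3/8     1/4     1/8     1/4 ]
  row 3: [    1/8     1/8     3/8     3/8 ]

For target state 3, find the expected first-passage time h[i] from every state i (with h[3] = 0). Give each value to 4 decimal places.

h = [6.4000, 6.6462, 5.7846, 0.0000]

First-step conditioning: h[3] = 0; for i ≠ 3, h[i] = 1 + Σ_k P[i][k]·h[k].
  h[0] = 1 + 3/8·h[0] + 1/8·h[1] + 3/8·h[2]
  h[1] = 1 + 1/4·h[0] + 1/2·h[1] + 1/8·h[2]
  h[2] = 1 + 3/8·h[0] + 1/4·h[1] + 1/8·h[2]
Solving the 3×3 linear system over states ≠ 3 gives exactly h = [32/5, 432/65, 376/65, 0] (h[3] = 0 is the target).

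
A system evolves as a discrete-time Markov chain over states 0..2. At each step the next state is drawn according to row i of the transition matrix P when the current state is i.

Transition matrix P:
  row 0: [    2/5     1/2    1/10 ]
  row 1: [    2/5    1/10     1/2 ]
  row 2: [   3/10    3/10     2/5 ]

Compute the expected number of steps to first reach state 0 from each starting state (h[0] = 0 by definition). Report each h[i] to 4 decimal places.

First-step conditioning: h[0] = 0; for i ≠ 0, h[i] = 1 + Σ_k P[i][k]·h[k].
  h[1] = 1 + 1/10·h[1] + 1/2·h[2]
  h[2] = 1 + 3/10·h[1] + 2/5·h[2]
Solving the 2×2 linear system over states ≠ 0 gives exactly h = [0, 110/39, 40/13] (h[0] = 0 is the target).

h = [0.0000, 2.8205, 3.0769]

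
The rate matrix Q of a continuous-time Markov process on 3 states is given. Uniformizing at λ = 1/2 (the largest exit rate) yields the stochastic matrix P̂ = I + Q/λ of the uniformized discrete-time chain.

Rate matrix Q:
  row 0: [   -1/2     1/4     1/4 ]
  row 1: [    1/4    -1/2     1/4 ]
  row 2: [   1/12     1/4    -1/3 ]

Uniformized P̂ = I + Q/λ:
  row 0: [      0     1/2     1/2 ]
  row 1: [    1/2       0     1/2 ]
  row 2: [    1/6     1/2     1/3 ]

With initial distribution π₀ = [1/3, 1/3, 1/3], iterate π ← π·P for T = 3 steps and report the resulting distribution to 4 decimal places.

π = [0.2377, 0.3333, 0.4290]

t=0: π = [0.3333, 0.3333, 0.3333]
t=1: π = [0.2222, 0.3333, 0.4444]
t=2: π = [0.2407, 0.3333, 0.4259]
t=3: π = [0.2377, 0.3333, 0.4290]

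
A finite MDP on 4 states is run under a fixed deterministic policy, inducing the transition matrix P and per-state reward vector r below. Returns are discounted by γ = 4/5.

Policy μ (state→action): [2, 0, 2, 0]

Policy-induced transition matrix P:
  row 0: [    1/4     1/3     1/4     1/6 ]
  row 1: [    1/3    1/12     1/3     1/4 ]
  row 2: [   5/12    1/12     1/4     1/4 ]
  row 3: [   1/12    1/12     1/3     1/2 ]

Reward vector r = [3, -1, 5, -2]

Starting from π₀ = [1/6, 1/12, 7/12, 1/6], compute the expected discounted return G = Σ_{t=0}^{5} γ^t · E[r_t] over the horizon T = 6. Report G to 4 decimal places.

t=0: π = [0.1667, 0.0833, 0.5833, 0.1667], E[r] = 3.0000, γ^t·E[r] = 3.000000, running G = 3.000000
t=1: π = [0.3264, 0.1250, 0.2708, 0.2778], E[r] = 1.6528, γ^t·E[r] = 1.322222, running G = 4.322222
t=2: π = [0.2593, 0.1649, 0.2836, 0.2922], E[r] = 1.4462, γ^t·E[r] = 0.925556, running G = 5.247778
t=3: π = [0.2623, 0.1481, 0.2881, 0.3015], E[r] = 1.4763, γ^t·E[r] = 0.755877, running G = 6.003654
t=4: π = [0.2601, 0.1489, 0.2875, 0.3035], E[r] = 1.4618, γ^t·E[r] = 0.598742, running G = 6.602397
t=5: π = [0.2597, 0.1484, 0.2877, 0.3042], E[r] = 1.4610, γ^t·E[r] = 0.478724, running G = 7.081121

G = 7.0811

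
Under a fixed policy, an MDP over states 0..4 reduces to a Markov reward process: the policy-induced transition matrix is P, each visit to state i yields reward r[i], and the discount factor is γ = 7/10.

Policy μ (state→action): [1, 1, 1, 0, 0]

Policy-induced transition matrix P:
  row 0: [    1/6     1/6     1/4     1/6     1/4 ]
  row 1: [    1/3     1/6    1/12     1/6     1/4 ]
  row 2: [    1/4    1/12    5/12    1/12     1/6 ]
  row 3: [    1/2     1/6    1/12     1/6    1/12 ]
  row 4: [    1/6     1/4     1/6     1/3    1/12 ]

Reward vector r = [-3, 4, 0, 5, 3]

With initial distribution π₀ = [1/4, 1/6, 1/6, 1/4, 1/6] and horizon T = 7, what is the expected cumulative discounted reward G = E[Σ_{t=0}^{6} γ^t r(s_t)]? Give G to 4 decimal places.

t=0: π = [0.2500, 0.1667, 0.1667, 0.2500, 0.1667], E[r] = 1.6667, γ^t·E[r] = 1.666667, running G = 1.666667
t=1: π = [0.2917, 0.1667, 0.1944, 0.1806, 0.1667], E[r] = 1.1944, γ^t·E[r] = 0.836111, running G = 2.502778
t=2: π = [0.2708, 0.1644, 0.2106, 0.1782, 0.1759], E[r] = 1.2639, γ^t·E[r] = 0.619306, running G = 3.122083
t=3: π = [0.2710, 0.1638, 0.2133, 0.1784, 0.1734], E[r] = 1.2544, γ^t·E[r] = 0.430272, running G = 3.552355
t=4: π = [0.2712, 0.1633, 0.2141, 0.1778, 0.1736], E[r] = 1.2494, γ^t·E[r] = 0.299978, running G = 3.852333
t=5: π = [0.2710, 0.1633, 0.2144, 0.1778, 0.1736], E[r] = 1.2498, γ^t·E[r] = 0.210049, running G = 4.062383
t=6: π = [0.2710, 0.1633, 0.2144, 0.1777, 0.1736], E[r] = 1.2495, γ^t·E[r] = 0.147003, running G = 4.209386

G = 4.2094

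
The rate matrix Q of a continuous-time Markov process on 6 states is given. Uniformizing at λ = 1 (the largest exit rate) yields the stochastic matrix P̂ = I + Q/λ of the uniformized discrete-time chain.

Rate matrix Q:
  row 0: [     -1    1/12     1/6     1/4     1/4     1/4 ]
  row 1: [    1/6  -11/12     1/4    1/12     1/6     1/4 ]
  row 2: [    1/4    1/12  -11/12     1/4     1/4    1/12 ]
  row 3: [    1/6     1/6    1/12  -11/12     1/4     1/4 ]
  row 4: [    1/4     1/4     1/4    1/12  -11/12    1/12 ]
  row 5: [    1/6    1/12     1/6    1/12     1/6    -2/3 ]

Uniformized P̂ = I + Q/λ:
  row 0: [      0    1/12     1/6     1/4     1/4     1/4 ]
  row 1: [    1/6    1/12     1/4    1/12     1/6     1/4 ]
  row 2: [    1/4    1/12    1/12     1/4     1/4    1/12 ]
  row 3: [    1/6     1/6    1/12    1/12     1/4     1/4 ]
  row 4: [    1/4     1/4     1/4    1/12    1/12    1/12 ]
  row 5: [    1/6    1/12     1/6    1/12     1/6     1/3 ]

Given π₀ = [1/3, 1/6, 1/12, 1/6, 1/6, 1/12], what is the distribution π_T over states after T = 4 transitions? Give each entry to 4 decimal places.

t=0: π = [0.3333, 0.1667, 0.0833, 0.1667, 0.1667, 0.0833]
t=1: π = [0.1319, 0.1250, 0.1736, 0.1528, 0.2014, 0.2153]
t=2: π = [0.1759, 0.1296, 0.1667, 0.1343, 0.1881, 0.2054]
t=3: π = [0.1669, 0.1259, 0.1681, 0.1404, 0.1907, 0.2080]
t=4: π = [0.1687, 0.1268, 0.1673, 0.1392, 0.1904, 0.2075]

π = [0.1687, 0.1268, 0.1673, 0.1392, 0.1904, 0.2075]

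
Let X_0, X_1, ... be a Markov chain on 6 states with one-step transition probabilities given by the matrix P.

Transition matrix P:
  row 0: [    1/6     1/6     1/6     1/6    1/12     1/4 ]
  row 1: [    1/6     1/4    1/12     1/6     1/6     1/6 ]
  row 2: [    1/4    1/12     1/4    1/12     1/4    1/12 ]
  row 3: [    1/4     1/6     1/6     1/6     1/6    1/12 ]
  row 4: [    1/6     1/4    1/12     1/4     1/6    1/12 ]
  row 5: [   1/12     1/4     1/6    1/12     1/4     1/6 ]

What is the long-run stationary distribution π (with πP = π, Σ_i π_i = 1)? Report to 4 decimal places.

Balance equations π_j = Σ_i π_i·P[i][j]:
  π_0 = 1/6·π_0 + 1/6·π_1 + 1/4·π_2 + 1/4·π_3 + 1/6·π_4 + 1/12·π_5
  π_1 = 1/6·π_0 + 1/4·π_1 + 1/12·π_2 + 1/6·π_3 + 1/4·π_4 + 1/4·π_5
  π_2 = 1/6·π_0 + 1/12·π_1 + 1/4·π_2 + 1/6·π_3 + 1/12·π_4 + 1/6·π_5
  π_3 = 1/6·π_0 + 1/6·π_1 + 1/12·π_2 + 1/6·π_3 + 1/4·π_4 + 1/12·π_5
  π_4 = 1/12·π_0 + 1/6·π_1 + 1/4·π_2 + 1/6·π_3 + 1/6·π_4 + 1/4·π_5
  normalize: π_0 + π_1 + π_2 + π_3 + π_4 + π_5 = 1
Solving the linear system gives exactly π = [37973/210622, 20770/105311, 31153/210622, 33107/210622, 37021/210622, 14914/105311].

π = [0.1803, 0.1972, 0.1479, 0.1572, 0.1758, 0.1416]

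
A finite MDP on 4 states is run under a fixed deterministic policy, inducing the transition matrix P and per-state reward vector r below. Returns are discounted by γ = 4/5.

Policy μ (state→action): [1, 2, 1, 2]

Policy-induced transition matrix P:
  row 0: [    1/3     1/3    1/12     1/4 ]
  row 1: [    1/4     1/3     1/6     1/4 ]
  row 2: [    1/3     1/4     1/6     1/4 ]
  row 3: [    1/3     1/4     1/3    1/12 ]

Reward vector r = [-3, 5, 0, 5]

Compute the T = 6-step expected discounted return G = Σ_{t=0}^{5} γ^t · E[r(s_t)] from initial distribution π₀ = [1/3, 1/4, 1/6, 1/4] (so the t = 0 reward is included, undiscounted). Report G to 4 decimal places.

t=0: π = [0.3333, 0.2500, 0.1667, 0.2500], E[r] = 1.5000, γ^t·E[r] = 1.500000, running G = 1.500000
t=1: π = [0.3125, 0.2986, 0.1806, 0.2083], E[r] = 1.5972, γ^t·E[r] = 1.277778, running G = 2.777778
t=2: π = [0.3084, 0.3009, 0.1753, 0.2153], E[r] = 1.6557, γ^t·E[r] = 1.059630, running G = 3.837407
t=3: π = [0.3083, 0.3008, 0.1768, 0.2141], E[r] = 1.6497, γ^t·E[r] = 0.844667, running G = 4.682074
t=4: π = [0.3083, 0.3008, 0.1767, 0.2143], E[r] = 1.6505, γ^t·E[r] = 0.676056, running G = 5.358130
t=5: π = [0.3083, 0.3008, 0.1767, 0.2143], E[r] = 1.6504, γ^t·E[r] = 0.540788, running G = 5.898918

G = 5.8989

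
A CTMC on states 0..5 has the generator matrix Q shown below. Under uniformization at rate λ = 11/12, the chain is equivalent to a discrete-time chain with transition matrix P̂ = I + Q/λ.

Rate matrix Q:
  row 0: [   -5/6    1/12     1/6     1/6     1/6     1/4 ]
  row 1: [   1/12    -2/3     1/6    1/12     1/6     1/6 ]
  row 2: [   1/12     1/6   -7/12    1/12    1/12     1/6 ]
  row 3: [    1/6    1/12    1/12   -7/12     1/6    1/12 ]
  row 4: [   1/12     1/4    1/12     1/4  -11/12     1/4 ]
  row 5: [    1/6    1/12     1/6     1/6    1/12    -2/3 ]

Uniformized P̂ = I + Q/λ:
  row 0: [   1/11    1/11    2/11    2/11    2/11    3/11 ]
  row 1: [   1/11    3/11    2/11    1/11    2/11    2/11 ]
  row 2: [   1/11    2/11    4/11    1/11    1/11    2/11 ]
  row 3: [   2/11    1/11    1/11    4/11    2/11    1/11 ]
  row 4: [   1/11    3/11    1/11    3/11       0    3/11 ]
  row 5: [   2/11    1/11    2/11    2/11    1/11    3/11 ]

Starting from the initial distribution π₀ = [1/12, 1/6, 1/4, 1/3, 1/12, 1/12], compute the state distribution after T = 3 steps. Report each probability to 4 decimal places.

t=0: π = [0.0833, 0.1667, 0.2500, 0.3333, 0.0833, 0.0833]
t=1: π = [0.1288, 0.1591, 0.1894, 0.2121, 0.1364, 0.1742]
t=2: π = [0.1260, 0.1618, 0.1846, 0.2011, 0.1240, 0.2025]
t=3: π = [0.1276, 0.1597, 0.1858, 0.1982, 0.1241, 0.2047]

π = [0.1276, 0.1597, 0.1858, 0.1982, 0.1241, 0.2047]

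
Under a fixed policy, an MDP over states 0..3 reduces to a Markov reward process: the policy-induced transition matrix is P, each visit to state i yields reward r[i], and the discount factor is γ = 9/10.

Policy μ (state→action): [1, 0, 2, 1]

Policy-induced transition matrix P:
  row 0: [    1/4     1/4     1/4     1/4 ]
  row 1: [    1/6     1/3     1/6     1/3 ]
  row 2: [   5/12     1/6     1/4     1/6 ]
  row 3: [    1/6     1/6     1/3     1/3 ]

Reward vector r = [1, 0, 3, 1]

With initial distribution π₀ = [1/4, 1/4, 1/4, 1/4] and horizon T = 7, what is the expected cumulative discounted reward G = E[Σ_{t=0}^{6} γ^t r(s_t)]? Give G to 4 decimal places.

t=0: π = [0.2500, 0.2500, 0.2500, 0.2500], E[r] = 1.2500, γ^t·E[r] = 1.250000, running G = 1.250000
t=1: π = [0.2500, 0.2292, 0.2500, 0.2708], E[r] = 1.2708, γ^t·E[r] = 1.143750, running G = 2.393750
t=2: π = [0.2500, 0.2257, 0.2535, 0.2708], E[r] = 1.2813, γ^t·E[r] = 1.037813, running G = 3.431563
t=3: π = [0.2509, 0.2251, 0.2538, 0.2703], E[r] = 1.2824, γ^t·E[r] = 0.934875, running G = 4.366438
t=4: π = [0.2510, 0.2251, 0.2538, 0.2701], E[r] = 1.2824, γ^t·E[r] = 0.841403, running G = 5.207841
t=5: π = [0.2510, 0.2251, 0.2538, 0.2701], E[r] = 1.2824, γ^t·E[r] = 0.757249, running G = 5.965090
t=6: π = [0.2510, 0.2251, 0.2538, 0.2701], E[r] = 1.2824, γ^t·E[r] = 0.681521, running G = 6.646610

G = 6.6466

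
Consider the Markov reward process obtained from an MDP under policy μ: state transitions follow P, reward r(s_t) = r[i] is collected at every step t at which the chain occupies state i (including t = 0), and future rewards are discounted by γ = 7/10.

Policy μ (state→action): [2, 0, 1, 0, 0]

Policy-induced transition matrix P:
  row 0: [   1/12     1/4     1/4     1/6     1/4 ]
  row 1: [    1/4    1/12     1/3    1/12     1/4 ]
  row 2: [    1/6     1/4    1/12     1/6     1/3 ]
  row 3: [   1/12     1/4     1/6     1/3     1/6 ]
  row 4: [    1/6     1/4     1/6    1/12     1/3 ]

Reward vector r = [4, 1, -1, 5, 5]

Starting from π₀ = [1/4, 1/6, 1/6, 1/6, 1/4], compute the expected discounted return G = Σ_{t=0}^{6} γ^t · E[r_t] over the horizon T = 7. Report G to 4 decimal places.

t=0: π = [0.2500, 0.1667, 0.1667, 0.1667, 0.2500], E[r] = 3.0833, γ^t·E[r] = 3.083333, running G = 3.083333
t=1: π = [0.1458, 0.2222, 0.2014, 0.1597, 0.2708], E[r] = 2.7569, γ^t·E[r] = 1.929861, running G = 5.013194
t=2: π = [0.1597, 0.2130, 0.1991, 0.1522, 0.2760], E[r] = 2.7940, γ^t·E[r] = 1.369051, running G = 6.382245
t=3: π = [0.1584, 0.2145, 0.1989, 0.1513, 0.2769], E[r] = 2.7903, γ^t·E[r] = 0.957062, running G = 7.339307
t=4: π = [0.1587, 0.2142, 0.1990, 0.1509, 0.2770], E[r] = 2.7900, γ^t·E[r] = 0.669878, running G = 8.009185
t=5: π = [0.1587, 0.2143, 0.1990, 0.1509, 0.2771], E[r] = 2.7900, γ^t·E[r] = 0.468919, running G = 8.478104
t=6: π = [0.1587, 0.2143, 0.1990, 0.1509, 0.2771], E[r] = 2.7900, γ^t·E[r] = 0.328240, running G = 8.806345

G = 8.8063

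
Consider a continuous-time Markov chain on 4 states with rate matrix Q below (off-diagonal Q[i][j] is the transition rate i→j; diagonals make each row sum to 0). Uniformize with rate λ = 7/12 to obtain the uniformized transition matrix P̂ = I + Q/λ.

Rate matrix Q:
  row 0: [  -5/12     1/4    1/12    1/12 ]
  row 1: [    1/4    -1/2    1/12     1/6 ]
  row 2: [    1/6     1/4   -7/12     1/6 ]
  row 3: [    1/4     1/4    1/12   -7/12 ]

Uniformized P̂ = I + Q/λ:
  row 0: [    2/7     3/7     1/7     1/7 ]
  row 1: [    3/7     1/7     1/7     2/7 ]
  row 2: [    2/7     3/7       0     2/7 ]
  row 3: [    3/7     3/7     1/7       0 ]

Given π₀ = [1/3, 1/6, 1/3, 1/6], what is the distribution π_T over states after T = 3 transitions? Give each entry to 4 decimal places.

t=0: π = [0.3333, 0.1667, 0.3333, 0.1667]
t=1: π = [0.3333, 0.3810, 0.0952, 0.1905]
t=2: π = [0.3673, 0.3197, 0.1293, 0.1837]
t=3: π = [0.3576, 0.3372, 0.1244, 0.1808]

π = [0.3576, 0.3372, 0.1244, 0.1808]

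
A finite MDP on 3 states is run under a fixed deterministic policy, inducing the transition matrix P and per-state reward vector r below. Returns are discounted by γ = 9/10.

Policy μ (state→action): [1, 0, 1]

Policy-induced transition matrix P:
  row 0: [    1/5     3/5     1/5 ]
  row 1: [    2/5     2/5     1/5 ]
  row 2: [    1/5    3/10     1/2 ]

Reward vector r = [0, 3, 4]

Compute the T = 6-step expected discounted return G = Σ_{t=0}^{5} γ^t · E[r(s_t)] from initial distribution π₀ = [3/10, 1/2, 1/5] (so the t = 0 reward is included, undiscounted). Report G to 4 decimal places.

G = 11.1719

t=0: π = [0.3000, 0.5000, 0.2000], E[r] = 2.3000, γ^t·E[r] = 2.300000, running G = 2.300000
t=1: π = [0.3000, 0.4400, 0.2600], E[r] = 2.3600, γ^t·E[r] = 2.124000, running G = 4.424000
t=2: π = [0.2880, 0.4340, 0.2780], E[r] = 2.4140, γ^t·E[r] = 1.955340, running G = 6.379340
t=3: π = [0.2868, 0.4298, 0.2834], E[r] = 2.4230, γ^t·E[r] = 1.766367, running G = 8.145707
t=4: π = [0.2860, 0.4290, 0.2850], E[r] = 2.4271, γ^t·E[r] = 1.592447, running G = 9.738154
t=5: π = [0.2858, 0.4287, 0.2855], E[r] = 2.4281, γ^t·E[r] = 1.433765, running G = 11.171919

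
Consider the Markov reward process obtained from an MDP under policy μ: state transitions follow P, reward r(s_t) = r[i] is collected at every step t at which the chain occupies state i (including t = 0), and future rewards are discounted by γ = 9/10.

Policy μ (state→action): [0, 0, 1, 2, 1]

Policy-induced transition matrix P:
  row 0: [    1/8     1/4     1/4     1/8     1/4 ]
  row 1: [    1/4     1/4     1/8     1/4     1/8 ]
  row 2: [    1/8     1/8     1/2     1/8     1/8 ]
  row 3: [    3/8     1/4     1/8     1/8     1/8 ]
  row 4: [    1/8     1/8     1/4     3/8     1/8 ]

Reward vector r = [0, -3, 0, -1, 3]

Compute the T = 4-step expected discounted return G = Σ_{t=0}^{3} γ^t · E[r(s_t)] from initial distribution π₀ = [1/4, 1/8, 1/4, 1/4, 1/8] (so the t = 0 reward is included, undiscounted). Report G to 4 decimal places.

G = -1.0408

t=0: π = [0.2500, 0.1250, 0.2500, 0.2500, 0.1250], E[r] = -0.2500, γ^t·E[r] = -0.250000, running G = -0.250000
t=1: π = [0.2031, 0.2031, 0.2656, 0.1719, 0.1563], E[r] = -0.3125, γ^t·E[r] = -0.281250, running G = -0.531250
t=2: π = [0.1934, 0.1973, 0.2695, 0.1895, 0.1504], E[r] = -0.3301, γ^t·E[r] = -0.267363, running G = -0.798613
t=3: π = [0.1970, 0.1975, 0.2690, 0.1873, 0.1492], E[r] = -0.3323, γ^t·E[r] = -0.242229, running G = -1.040842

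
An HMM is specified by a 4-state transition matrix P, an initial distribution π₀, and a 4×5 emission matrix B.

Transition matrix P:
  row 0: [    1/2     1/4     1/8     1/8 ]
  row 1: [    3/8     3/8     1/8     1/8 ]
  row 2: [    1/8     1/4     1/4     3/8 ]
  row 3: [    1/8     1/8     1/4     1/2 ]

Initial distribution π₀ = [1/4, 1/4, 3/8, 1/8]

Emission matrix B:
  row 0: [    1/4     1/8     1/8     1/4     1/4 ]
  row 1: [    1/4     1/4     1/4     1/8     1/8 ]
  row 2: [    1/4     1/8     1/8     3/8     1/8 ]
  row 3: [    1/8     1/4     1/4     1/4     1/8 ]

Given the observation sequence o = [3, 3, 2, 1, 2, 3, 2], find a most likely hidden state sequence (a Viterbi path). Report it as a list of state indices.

t=0: δ = [6.250e-02, 3.125e-02, 1.406e-01, 3.125e-02]  (obs o_0=3)
t=1: δ = [7.812e-03, 4.395e-03, 1.318e-02, 1.318e-02]  ψ = [0, 2, 2, 2]  (obs o_1=3)
t=2: δ = [4.883e-04, 8.240e-04, 4.120e-04, 1.648e-03]  ψ = [0, 2, 2, 3]  (obs o_2=2)
t=3: δ = [3.862e-05, 7.725e-05, 5.150e-05, 2.060e-04]  ψ = [1, 1, 3, 3]  (obs o_3=1)
t=4: δ = [3.621e-06, 7.242e-06, 6.437e-06, 2.575e-05]  ψ = [1, 1, 3, 3]  (obs o_4=2)
t=5: δ = [8.047e-07, 4.023e-07, 2.414e-06, 3.219e-06]  ψ = [3, 3, 3, 3]  (obs o_5=3)
t=6: δ = [5.029e-08, 1.509e-07, 1.006e-07, 4.023e-07]  ψ = [0, 2, 3, 3]  (obs o_6=2)
backtrack: best end state = 3; path = [2, 3, 3, 3, 3, 3, 3]

path = [2, 3, 3, 3, 3, 3, 3]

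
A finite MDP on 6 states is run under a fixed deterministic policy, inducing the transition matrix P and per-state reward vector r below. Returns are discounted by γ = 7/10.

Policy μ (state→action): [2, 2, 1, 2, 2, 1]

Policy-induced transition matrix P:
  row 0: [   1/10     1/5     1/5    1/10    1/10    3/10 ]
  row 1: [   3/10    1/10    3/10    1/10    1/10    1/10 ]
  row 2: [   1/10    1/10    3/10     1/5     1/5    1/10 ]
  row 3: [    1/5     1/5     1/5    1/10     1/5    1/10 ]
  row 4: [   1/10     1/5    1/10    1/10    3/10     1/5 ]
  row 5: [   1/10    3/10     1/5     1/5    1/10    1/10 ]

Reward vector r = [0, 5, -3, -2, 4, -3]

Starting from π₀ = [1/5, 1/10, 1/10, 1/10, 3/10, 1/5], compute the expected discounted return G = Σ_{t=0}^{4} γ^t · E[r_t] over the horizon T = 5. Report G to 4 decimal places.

t=0: π = [0.2000, 0.1000, 0.1000, 0.1000, 0.3000, 0.2000], E[r] = 0.6000, γ^t·E[r] = 0.600000, running G = 0.600000
t=1: π = [0.1300, 0.2000, 0.1900, 0.1300, 0.1800, 0.1700], E[r] = 0.3800, γ^t·E[r] = 0.266000, running G = 0.866000
t=2: π = [0.1530, 0.1780, 0.2210, 0.1360, 0.1680, 0.1440], E[r] = 0.1950, γ^t·E[r] = 0.095550, running G = 0.961550
t=3: π = [0.1492, 0.1745, 0.2231, 0.1365, 0.1693, 0.1474], E[r] = 0.1652, γ^t·E[r] = 0.056664, running G = 1.018214
t=4: π = [0.1486, 0.1750, 0.2228, 0.1371, 0.1698, 0.1468], E[r] = 0.1713, γ^t·E[r] = 0.041124, running G = 1.059338

G = 1.0593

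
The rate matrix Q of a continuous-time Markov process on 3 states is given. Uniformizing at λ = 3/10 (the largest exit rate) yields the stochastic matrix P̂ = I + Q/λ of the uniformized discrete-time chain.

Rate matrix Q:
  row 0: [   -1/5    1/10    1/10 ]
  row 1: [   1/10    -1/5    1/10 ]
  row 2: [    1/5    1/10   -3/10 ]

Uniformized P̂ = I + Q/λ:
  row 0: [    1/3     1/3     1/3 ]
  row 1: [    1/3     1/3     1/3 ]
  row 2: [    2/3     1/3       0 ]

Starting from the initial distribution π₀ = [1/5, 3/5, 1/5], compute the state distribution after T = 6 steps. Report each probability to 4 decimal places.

t=0: π = [0.2000, 0.6000, 0.2000]
t=1: π = [0.4000, 0.3333, 0.2667]
t=2: π = [0.4222, 0.3333, 0.2444]
t=3: π = [0.4148, 0.3333, 0.2519]
t=4: π = [0.4173, 0.3333, 0.2494]
t=5: π = [0.4165, 0.3333, 0.2502]
t=6: π = [0.4167, 0.3333, 0.2499]

π = [0.4167, 0.3333, 0.2499]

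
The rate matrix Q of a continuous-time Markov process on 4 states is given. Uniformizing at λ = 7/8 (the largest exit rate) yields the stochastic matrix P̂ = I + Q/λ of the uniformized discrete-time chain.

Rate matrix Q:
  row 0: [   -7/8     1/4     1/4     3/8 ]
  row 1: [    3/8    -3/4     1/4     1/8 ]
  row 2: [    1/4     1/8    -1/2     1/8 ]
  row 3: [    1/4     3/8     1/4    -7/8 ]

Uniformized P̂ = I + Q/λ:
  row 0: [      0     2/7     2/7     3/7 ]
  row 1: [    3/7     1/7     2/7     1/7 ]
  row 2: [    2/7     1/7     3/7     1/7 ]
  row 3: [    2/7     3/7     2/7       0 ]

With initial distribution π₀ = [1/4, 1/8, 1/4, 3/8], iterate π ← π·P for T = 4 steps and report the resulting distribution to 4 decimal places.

π = [0.2496, 0.2320, 0.3333, 0.1851]

t=0: π = [0.2500, 0.1250, 0.2500, 0.3750]
t=1: π = [0.2321, 0.2857, 0.3214, 0.1607]
t=2: π = [0.2602, 0.2219, 0.3316, 0.1862]
t=3: π = [0.2431, 0.2332, 0.3331, 0.1906]
t=4: π = [0.2496, 0.2320, 0.3333, 0.1851]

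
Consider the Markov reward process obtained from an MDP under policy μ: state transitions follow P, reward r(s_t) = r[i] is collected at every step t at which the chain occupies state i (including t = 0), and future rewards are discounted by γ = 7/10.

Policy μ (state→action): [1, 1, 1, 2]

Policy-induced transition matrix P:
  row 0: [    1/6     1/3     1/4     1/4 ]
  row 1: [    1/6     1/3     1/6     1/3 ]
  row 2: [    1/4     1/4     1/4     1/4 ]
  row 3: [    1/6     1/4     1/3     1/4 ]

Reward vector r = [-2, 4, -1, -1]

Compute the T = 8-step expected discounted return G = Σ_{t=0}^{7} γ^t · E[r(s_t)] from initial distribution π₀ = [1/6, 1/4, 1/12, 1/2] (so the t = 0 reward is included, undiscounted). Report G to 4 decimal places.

t=0: π = [0.1667, 0.2500, 0.0833, 0.5000], E[r] = 0.0833, γ^t·E[r] = 0.083333, running G = 0.083333
t=1: π = [0.1736, 0.2847, 0.2708, 0.2708], E[r] = 0.2500, γ^t·E[r] = 0.175000, running G = 0.258333
t=2: π = [0.1892, 0.2882, 0.2488, 0.2737], E[r] = 0.2517, γ^t·E[r] = 0.123351, running G = 0.381684
t=3: π = [0.1874, 0.2898, 0.2488, 0.2740], E[r] = 0.2615, γ^t·E[r] = 0.089703, running G = 0.471387
t=4: π = [0.1874, 0.2898, 0.2487, 0.2741], E[r] = 0.2614, γ^t·E[r] = 0.062769, running G = 0.534157
t=5: π = [0.1874, 0.2898, 0.2487, 0.2741], E[r] = 0.2614, γ^t·E[r] = 0.043938, running G = 0.578095
t=6: π = [0.1874, 0.2898, 0.2487, 0.2741], E[r] = 0.2614, γ^t·E[r] = 0.030756, running G = 0.608851
t=7: π = [0.1874, 0.2898, 0.2487, 0.2741], E[r] = 0.2614, γ^t·E[r] = 0.021529, running G = 0.630380

G = 0.6304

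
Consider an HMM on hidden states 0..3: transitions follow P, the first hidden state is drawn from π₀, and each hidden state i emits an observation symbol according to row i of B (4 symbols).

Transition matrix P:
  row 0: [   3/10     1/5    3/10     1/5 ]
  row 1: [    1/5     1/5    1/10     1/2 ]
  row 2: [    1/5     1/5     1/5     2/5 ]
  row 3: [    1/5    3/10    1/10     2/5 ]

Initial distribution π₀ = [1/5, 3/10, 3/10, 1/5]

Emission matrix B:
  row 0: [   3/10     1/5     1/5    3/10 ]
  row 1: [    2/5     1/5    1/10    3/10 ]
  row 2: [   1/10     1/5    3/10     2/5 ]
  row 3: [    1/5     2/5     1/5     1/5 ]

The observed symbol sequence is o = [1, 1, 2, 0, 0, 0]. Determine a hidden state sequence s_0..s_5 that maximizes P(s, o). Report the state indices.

path = [3, 3, 3, 1, 3, 1]

t=0: δ = [4.000e-02, 6.000e-02, 6.000e-02, 8.000e-02]  (obs o_0=1)
t=1: δ = [3.200e-03, 4.800e-03, 2.400e-03, 1.280e-02]  ψ = [3, 3, 0, 3]  (obs o_1=1)
t=2: δ = [5.120e-04, 3.840e-04, 3.840e-04, 1.024e-03]  ψ = [3, 3, 3, 3]  (obs o_2=2)
t=3: δ = [6.144e-05, 1.229e-04, 1.536e-05, 8.192e-05]  ψ = [3, 3, 0, 3]  (obs o_3=0)
t=4: δ = [7.373e-06, 9.830e-06, 1.843e-06, 1.229e-05]  ψ = [1, 1, 0, 1]  (obs o_4=0)
t=5: δ = [7.373e-07, 1.475e-06, 2.212e-07, 9.830e-07]  ψ = [3, 3, 0, 1]  (obs o_5=0)
backtrack: best end state = 1; path = [3, 3, 3, 1, 3, 1]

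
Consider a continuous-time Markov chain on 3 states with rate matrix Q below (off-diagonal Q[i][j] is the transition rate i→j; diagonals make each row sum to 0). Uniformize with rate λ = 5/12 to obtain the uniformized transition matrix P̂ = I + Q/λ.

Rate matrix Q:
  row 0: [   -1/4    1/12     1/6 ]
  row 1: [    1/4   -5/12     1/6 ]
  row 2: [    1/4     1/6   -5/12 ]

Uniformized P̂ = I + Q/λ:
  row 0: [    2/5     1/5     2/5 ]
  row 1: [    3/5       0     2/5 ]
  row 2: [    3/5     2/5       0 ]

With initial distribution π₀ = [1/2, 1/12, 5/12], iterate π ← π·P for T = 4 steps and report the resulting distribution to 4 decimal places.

π = [0.5000, 0.2109, 0.2891]

t=0: π = [0.5000, 0.0833, 0.4167]
t=1: π = [0.5000, 0.2667, 0.2333]
t=2: π = [0.5000, 0.1933, 0.3067]
t=3: π = [0.5000, 0.2227, 0.2773]
t=4: π = [0.5000, 0.2109, 0.2891]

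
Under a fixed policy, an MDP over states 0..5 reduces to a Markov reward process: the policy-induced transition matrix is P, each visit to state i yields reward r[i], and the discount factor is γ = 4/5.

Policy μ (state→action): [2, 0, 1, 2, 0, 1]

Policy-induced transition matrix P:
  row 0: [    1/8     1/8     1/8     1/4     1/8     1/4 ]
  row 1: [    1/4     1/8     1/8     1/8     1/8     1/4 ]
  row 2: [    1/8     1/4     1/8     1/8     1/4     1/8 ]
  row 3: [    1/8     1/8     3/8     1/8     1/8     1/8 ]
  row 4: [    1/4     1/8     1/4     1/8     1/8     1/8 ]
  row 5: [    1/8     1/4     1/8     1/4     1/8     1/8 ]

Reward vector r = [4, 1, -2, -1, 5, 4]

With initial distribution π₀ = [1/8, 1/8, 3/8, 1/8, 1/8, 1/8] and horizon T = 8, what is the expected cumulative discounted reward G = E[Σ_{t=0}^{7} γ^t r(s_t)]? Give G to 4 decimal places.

G = 6.3328

t=0: π = [0.1250, 0.1250, 0.3750, 0.1250, 0.1250, 0.1250], E[r] = 0.8750, γ^t·E[r] = 0.875000, running G = 0.875000
t=1: π = [0.1563, 0.1875, 0.1719, 0.1563, 0.1719, 0.1563], E[r] = 1.7969, γ^t·E[r] = 1.437500, running G = 2.312500
t=2: π = [0.1699, 0.1660, 0.1855, 0.1641, 0.1465, 0.1680], E[r] = 1.7148, γ^t·E[r] = 1.097500, running G = 3.410000
t=3: π = [0.1641, 0.1692, 0.1843, 0.1672, 0.1482, 0.1670], E[r] = 1.6985, γ^t·E[r] = 0.869625, running G = 4.279625
t=4: π = [0.1647, 0.1689, 0.1853, 0.1664, 0.1480, 0.1667], E[r] = 1.6974, γ^t·E[r] = 0.695250, running G = 4.974875
t=5: π = [0.1646, 0.1690, 0.1851, 0.1664, 0.1482, 0.1667], E[r] = 1.6985, γ^t·E[r] = 0.556560, running G = 5.531435
t=6: π = [0.1646, 0.1690, 0.1851, 0.1664, 0.1481, 0.1667], E[r] = 1.6984, γ^t·E[r] = 0.445223, running G = 5.976658
t=7: π = [0.1646, 0.1690, 0.1851, 0.1664, 0.1481, 0.1667], E[r] = 1.6984, γ^t·E[r] = 0.356178, running G = 6.332835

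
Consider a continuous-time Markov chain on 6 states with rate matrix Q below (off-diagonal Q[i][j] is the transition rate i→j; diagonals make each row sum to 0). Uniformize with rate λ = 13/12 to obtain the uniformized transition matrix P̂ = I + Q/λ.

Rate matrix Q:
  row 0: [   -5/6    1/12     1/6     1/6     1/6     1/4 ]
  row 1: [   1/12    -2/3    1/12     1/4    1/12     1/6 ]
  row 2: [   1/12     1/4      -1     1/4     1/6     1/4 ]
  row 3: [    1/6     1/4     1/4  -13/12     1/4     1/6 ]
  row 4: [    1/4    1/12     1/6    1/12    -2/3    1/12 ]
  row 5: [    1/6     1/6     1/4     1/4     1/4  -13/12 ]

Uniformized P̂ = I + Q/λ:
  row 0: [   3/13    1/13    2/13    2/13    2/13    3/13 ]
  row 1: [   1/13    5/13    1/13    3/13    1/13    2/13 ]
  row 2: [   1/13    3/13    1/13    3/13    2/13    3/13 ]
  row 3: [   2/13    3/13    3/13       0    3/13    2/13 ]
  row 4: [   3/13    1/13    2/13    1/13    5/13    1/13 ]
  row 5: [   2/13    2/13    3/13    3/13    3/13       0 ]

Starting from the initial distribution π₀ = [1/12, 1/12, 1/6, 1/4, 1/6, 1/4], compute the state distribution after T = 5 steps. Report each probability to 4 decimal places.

t=0: π = [0.0833, 0.0833, 0.1667, 0.2500, 0.1667, 0.2500]
t=1: π = [0.1538, 0.1859, 0.1731, 0.1410, 0.2244, 0.1218]
t=2: π = [0.1553, 0.1918, 0.1464, 0.1519, 0.2115, 0.1430]
t=3: π = [0.1560, 0.1928, 0.1505, 0.1512, 0.2106, 0.1388]
t=4: π = [0.1556, 0.1934, 0.1497, 0.1515, 0.2099, 0.1399]
t=5: π = [0.1556, 0.1935, 0.1499, 0.1515, 0.2098, 0.1397]

π = [0.1556, 0.1935, 0.1499, 0.1515, 0.2098, 0.1397]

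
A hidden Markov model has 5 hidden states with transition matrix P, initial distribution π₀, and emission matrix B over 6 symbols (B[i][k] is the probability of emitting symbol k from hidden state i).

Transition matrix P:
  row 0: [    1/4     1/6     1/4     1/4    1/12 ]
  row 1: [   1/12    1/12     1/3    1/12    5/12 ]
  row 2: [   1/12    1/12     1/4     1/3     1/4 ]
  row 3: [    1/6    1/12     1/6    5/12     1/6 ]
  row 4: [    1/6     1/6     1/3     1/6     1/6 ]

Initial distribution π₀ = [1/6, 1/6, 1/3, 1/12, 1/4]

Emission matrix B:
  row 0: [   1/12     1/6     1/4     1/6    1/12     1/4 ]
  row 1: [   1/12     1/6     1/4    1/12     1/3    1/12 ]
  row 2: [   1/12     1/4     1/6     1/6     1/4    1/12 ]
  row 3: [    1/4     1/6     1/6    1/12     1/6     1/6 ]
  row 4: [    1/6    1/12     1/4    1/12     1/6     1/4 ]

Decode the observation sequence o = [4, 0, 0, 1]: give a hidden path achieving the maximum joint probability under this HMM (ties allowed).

path = [2, 3, 3, 3]

t=0: δ = [1.389e-02, 5.556e-02, 8.333e-02, 1.389e-02, 4.167e-02]  (obs o_0=4)
t=1: δ = [5.787e-04, 5.787e-04, 1.736e-03, 6.944e-03, 3.858e-03]  ψ = [2, 2, 2, 2, 1]  (obs o_1=0)
t=2: δ = [9.645e-05, 5.358e-05, 1.072e-04, 7.234e-04, 1.929e-04]  ψ = [3, 4, 4, 3, 3]  (obs o_2=0)
t=3: δ = [2.009e-05, 1.005e-05, 3.014e-05, 5.023e-05, 1.005e-05]  ψ = [3, 3, 3, 3, 3]  (obs o_3=1)
backtrack: best end state = 3; path = [2, 3, 3, 3]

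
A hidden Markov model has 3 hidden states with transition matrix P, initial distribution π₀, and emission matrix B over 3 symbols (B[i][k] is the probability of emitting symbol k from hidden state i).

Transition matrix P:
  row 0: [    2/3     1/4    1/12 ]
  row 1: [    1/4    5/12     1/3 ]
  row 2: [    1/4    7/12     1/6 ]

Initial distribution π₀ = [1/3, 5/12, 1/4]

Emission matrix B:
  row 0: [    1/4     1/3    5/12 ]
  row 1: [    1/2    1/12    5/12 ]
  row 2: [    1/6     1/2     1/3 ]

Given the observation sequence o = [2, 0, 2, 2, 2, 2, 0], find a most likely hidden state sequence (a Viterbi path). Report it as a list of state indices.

path = [0, 0, 0, 0, 0, 0, 0]

t=0: δ = [1.389e-01, 1.736e-01, 8.333e-02]  (obs o_0=2)
t=1: δ = [2.315e-02, 3.617e-02, 9.645e-03]  ψ = [0, 1, 1]  (obs o_1=0)
t=2: δ = [6.430e-03, 6.279e-03, 4.019e-03]  ψ = [0, 1, 1]  (obs o_2=2)
t=3: δ = [1.786e-03, 1.090e-03, 6.977e-04]  ψ = [0, 1, 1]  (obs o_3=2)
t=4: δ = [4.961e-04, 1.893e-04, 1.211e-04]  ψ = [0, 1, 1]  (obs o_4=2)
t=5: δ = [1.378e-04, 5.168e-05, 2.103e-05]  ψ = [0, 0, 1]  (obs o_5=2)
t=6: δ = [2.297e-05, 1.723e-05, 2.871e-06]  ψ = [0, 0, 1]  (obs o_6=0)
backtrack: best end state = 0; path = [0, 0, 0, 0, 0, 0, 0]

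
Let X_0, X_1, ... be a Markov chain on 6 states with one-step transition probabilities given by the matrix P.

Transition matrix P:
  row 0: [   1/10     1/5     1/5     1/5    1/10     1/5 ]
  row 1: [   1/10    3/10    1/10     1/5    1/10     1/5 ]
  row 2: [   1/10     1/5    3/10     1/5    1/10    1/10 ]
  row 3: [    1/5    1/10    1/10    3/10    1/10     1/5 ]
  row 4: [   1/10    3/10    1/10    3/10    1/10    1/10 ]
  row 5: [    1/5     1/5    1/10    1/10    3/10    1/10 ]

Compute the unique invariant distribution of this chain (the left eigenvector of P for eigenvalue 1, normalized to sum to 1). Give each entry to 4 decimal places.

Balance equations π_j = Σ_i π_i·P[i][j]:
  π_0 = 1/10·π_0 + 1/10·π_1 + 1/10·π_2 + 1/5·π_3 + 1/10·π_4 + 1/5·π_5
  π_1 = 1/5·π_0 + 3/10·π_1 + 1/5·π_2 + 1/10·π_3 + 3/10·π_4 + 1/5·π_5
  π_2 = 1/5·π_0 + 1/10·π_1 + 3/10·π_2 + 1/10·π_3 + 1/10·π_4 + 1/10·π_5
  π_3 = 1/5·π_0 + 1/5·π_1 + 1/5·π_2 + 3/10·π_3 + 3/10·π_4 + 1/10·π_5
  π_4 = 1/10·π_0 + 1/10·π_1 + 1/10·π_2 + 1/10·π_3 + 1/10·π_4 + 3/10·π_5
  normalize: π_0 + π_1 + π_2 + π_3 + π_4 + π_5 = 1
Solving the linear system gives exactly π = [5555/40361, 17149/80722, 11479/80722, 17709/80722, 5303/40361, 12669/80722].

π = [0.1376, 0.2124, 0.1422, 0.2194, 0.1314, 0.1569]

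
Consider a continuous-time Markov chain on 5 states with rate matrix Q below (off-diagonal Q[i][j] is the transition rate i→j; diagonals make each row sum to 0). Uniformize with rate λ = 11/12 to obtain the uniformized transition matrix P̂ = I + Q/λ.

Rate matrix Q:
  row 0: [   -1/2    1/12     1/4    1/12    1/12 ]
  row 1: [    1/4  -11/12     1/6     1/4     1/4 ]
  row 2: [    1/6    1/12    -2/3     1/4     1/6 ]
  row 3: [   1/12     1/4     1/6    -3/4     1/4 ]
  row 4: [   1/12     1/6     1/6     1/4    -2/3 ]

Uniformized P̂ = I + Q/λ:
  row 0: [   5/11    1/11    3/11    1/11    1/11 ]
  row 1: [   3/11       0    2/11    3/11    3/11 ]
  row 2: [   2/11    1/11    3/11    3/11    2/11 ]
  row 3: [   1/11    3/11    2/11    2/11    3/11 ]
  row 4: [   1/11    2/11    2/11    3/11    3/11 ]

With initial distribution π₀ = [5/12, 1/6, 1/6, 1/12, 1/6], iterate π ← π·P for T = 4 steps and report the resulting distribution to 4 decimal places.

π = [0.2163, 0.1361, 0.2223, 0.2132, 0.2120]

t=0: π = [0.4167, 0.1667, 0.1667, 0.0833, 0.1667]
t=1: π = [0.2879, 0.1061, 0.2348, 0.1894, 0.1818]
t=2: π = [0.2362, 0.1322, 0.2293, 0.2032, 0.1990]
t=3: π = [0.2217, 0.1339, 0.2241, 0.2113, 0.2089]
t=4: π = [0.2163, 0.1361, 0.2223, 0.2132, 0.2120]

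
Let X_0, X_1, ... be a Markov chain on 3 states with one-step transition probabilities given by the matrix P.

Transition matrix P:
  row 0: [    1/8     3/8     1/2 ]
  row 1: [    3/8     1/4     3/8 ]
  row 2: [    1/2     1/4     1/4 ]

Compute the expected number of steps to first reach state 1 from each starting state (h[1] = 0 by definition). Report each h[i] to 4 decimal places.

First-step conditioning: h[1] = 0; for i ≠ 1, h[i] = 1 + Σ_k P[i][k]·h[k].
  h[0] = 1 + 1/8·h[0] + 1/2·h[2]
  h[2] = 1 + 1/2·h[0] + 1/4·h[2]
Solving the 2×2 linear system over states ≠ 1 gives exactly h = [40/13, 0, 44/13] (h[1] = 0 is the target).

h = [3.0769, 0.0000, 3.3846]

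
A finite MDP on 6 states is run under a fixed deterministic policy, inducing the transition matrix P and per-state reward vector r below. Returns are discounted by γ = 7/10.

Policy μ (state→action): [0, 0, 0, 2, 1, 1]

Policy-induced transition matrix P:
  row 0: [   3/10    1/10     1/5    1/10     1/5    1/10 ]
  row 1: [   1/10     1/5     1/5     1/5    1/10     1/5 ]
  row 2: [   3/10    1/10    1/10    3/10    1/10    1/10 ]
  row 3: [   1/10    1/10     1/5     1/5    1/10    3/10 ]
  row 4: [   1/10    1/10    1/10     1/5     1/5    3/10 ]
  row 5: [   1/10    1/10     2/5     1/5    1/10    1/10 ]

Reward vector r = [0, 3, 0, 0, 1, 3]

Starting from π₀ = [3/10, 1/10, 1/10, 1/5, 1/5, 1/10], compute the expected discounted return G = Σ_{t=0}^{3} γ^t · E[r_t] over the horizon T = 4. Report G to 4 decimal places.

G = 2.3657

t=0: π = [0.3000, 0.1000, 0.1000, 0.2000, 0.2000, 0.1000], E[r] = 0.8000, γ^t·E[r] = 0.800000, running G = 0.800000
t=1: π = [0.1800, 0.1100, 0.1900, 0.1800, 0.1500, 0.1900], E[r] = 1.0500, γ^t·E[r] = 0.735000, running G = 1.535000
t=2: π = [0.1740, 0.1110, 0.2040, 0.2010, 0.1330, 0.1770], E[r] = 0.9970, γ^t·E[r] = 0.488530, running G = 2.023530
t=3: π = [0.1756, 0.1111, 0.2017, 0.2030, 0.1307, 0.1779], E[r] = 0.9977, γ^t·E[r] = 0.342211, running G = 2.365741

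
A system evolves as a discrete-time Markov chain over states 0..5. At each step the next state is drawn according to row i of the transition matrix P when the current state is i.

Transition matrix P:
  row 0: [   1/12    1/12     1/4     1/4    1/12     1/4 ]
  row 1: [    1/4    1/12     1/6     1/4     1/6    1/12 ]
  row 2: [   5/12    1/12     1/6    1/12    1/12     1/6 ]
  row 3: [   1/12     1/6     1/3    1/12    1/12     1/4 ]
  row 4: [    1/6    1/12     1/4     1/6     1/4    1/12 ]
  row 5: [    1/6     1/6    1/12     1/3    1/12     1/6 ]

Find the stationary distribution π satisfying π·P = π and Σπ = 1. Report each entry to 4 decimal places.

Balance equations π_j = Σ_i π_i·P[i][j]:
  π_0 = 1/12·π_0 + 1/4·π_1 + 5/12·π_2 + 1/12·π_3 + 1/6·π_4 + 1/6·π_5
  π_1 = 1/12·π_0 + 1/12·π_1 + 1/12·π_2 + 1/6·π_3 + 1/12·π_4 + 1/6·π_5
  π_2 = 1/4·π_0 + 1/6·π_1 + 1/6·π_2 + 1/3·π_3 + 1/4·π_4 + 1/12·π_5
  π_3 = 1/4·π_0 + 1/4·π_1 + 1/12·π_2 + 1/12·π_3 + 1/6·π_4 + 1/3·π_5
  π_4 = 1/12·π_0 + 1/6·π_1 + 1/12·π_2 + 1/12·π_3 + 1/4·π_4 + 1/12·π_5
  normalize: π_0 + π_1 + π_2 + π_3 + π_4 + π_5 = 1
Solving the linear system gives exactly π = [28259/143989, 16431/143989, 30074/143989, 27264/143989, 16042/143989, 25919/143989].

π = [0.1963, 0.1141, 0.2089, 0.1893, 0.1114, 0.1800]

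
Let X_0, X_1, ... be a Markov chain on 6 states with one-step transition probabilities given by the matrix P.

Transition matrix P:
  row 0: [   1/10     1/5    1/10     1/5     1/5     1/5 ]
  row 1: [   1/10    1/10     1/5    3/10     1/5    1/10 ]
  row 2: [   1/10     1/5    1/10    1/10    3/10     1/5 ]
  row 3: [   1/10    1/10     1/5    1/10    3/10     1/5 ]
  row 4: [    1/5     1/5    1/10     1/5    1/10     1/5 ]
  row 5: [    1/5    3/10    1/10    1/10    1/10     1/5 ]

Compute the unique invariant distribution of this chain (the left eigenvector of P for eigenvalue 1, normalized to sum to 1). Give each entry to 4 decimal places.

π = [0.1375, 0.1829, 0.1353, 0.1696, 0.1930, 0.1817]

Balance equations π_j = Σ_i π_i·P[i][j]:
  π_0 = 1/10·π_0 + 1/10·π_1 + 1/10·π_2 + 1/10·π_3 + 1/5·π_4 + 1/5·π_5
  π_1 = 1/5·π_0 + 1/10·π_1 + 1/5·π_2 + 1/10·π_3 + 1/5·π_4 + 3/10·π_5
  π_2 = 1/10·π_0 + 1/5·π_1 + 1/10·π_2 + 1/5·π_3 + 1/10·π_4 + 1/10·π_5
  π_3 = 1/5·π_0 + 3/10·π_1 + 1/10·π_2 + 1/10·π_3 + 1/5·π_4 + 1/10·π_5
  π_4 = 1/5·π_0 + 1/5·π_1 + 3/10·π_2 + 3/10·π_3 + 1/10·π_4 + 1/10·π_5
  normalize: π_0 + π_1 + π_2 + π_3 + π_4 + π_5 = 1
Solving the linear system gives exactly π = [18783/136631, 2272/12421, 1680/12421, 2107/12421, 26372/136631, 2257/12421].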